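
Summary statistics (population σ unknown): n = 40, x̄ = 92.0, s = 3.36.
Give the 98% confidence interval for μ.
(90.71, 93.29)

t-interval (σ unknown):
df = n - 1 = 39
t* = 2.426 for 98% confidence

Margin of error = t* · s/√n = 2.426 · 3.36/√40 = 1.29

CI: (90.71, 93.29)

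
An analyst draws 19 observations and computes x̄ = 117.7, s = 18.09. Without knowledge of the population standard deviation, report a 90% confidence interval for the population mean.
(110.50, 124.90)

t-interval (σ unknown):
df = n - 1 = 18
t* = 1.734 for 90% confidence

Margin of error = t* · s/√n = 1.734 · 18.09/√19 = 7.20

CI: (110.50, 124.90)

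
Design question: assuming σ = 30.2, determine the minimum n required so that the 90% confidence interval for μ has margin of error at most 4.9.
n ≥ 103

For margin E ≤ 4.9:
n ≥ (z* · σ / E)²
n ≥ (1.645 · 30.2 / 4.9)²
n ≥ 102.79

Minimum n = 103 (rounding up)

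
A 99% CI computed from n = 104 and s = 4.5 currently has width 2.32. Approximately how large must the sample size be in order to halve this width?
n ≈ 416

CI width ∝ 1/√n
To reduce width by factor 2, need √n to grow by 2 → need 2² = 4 times as many samples.

Current: n = 104, width = 2.32
New: n = 416, width ≈ 1.14

Width reduced by factor of 2.32/1.14 = 2.04.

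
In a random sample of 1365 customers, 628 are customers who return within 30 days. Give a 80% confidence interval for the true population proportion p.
(0.443, 0.477)

Proportion CI:
p̂ = 628/1365 = 0.46007
SE = √(p̂(1-p̂)/n) = √(0.46007 · 0.53993 / 1365) = 0.01349

z* = 1.282
Margin = z* · SE = 1.282 · 0.01349 = 0.0173

CI: 0.46007 ± 0.0173 = (0.443, 0.477)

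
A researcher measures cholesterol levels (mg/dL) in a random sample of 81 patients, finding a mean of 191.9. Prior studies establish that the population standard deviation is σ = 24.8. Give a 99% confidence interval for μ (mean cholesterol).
(184.80, 199.00)

z-interval (σ known):
z* = 2.576 for 99% confidence

Margin of error = z* · σ/√n = 2.576 · 24.8/√81 = 7.10

CI: (191.9 - 7.10, 191.9 + 7.10) = (184.80, 199.00)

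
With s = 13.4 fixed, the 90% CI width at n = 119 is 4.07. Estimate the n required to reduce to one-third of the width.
n ≈ 1071

CI width ∝ 1/√n
To reduce width by factor 3, need √n to grow by 3 → need 3² = 9 times as many samples.

Current: n = 119, width = 4.07
New: n = 1071, width ≈ 1.35

Width reduced by factor of 4.07/1.35 = 3.01.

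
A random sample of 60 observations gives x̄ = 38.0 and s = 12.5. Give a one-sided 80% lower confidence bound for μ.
μ ≥ 36.63

Lower bound (one-sided):
t* = 0.848 (one-sided for 80%)
Lower bound = x̄ - t* · s/√n = 38.0 - 0.848 · 12.5/√60 = 36.63

We are 80% confident that μ ≥ 36.63.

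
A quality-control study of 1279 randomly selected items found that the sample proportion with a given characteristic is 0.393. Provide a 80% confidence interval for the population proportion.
(0.375, 0.411)

Proportion CI:
SE = √(p̂(1-p̂)/n) = √(0.393 · 0.607 / 1279) = 0.01366

z* = 1.282
Margin = z* · SE = 1.282 · 0.01366 = 0.0175

CI: 0.393 ± 0.0175 = (0.375, 0.411)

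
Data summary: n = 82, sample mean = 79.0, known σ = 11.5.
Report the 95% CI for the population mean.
(76.51, 81.49)

z-interval (σ known):
z* = 1.960 for 95% confidence

Margin of error = z* · σ/√n = 1.960 · 11.5/√82 = 2.49

CI: (79.0 - 2.49, 79.0 + 2.49) = (76.51, 81.49)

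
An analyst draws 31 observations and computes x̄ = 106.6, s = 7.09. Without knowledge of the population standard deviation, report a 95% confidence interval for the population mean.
(104.00, 109.20)

t-interval (σ unknown):
df = n - 1 = 30
t* = 2.042 for 95% confidence

Margin of error = t* · s/√n = 2.042 · 7.09/√31 = 2.60

CI: (104.00, 109.20)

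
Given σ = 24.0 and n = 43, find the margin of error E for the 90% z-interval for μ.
Margin of error = 6.02

Margin of error = z* · σ/√n
= 1.645 · 24.0/√43
= 1.645 · 24.0/6.5574
= 6.02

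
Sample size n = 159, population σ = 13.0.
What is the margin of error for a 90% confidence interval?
Margin of error = 1.70

Margin of error = z* · σ/√n
= 1.645 · 13.0/√159
= 1.645 · 13.0/12.6095
= 1.70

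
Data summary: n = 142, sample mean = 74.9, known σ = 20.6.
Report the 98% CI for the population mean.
(70.88, 78.92)

z-interval (σ known):
z* = 2.326 for 98% confidence

Margin of error = z* · σ/√n = 2.326 · 20.6/√142 = 4.02

CI: (74.9 - 4.02, 74.9 + 4.02) = (70.88, 78.92)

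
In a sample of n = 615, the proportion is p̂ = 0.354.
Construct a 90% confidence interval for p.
(0.322, 0.386)

Proportion CI:
SE = √(p̂(1-p̂)/n) = √(0.354 · 0.646 / 615) = 0.01928

z* = 1.645
Margin = z* · SE = 1.645 · 0.01928 = 0.0317

CI: 0.354 ± 0.0317 = (0.322, 0.386)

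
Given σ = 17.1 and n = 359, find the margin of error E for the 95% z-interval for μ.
Margin of error = 1.77

Margin of error = z* · σ/√n
= 1.960 · 17.1/√359
= 1.960 · 17.1/18.9473
= 1.77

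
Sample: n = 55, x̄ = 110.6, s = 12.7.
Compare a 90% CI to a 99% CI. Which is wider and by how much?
99% CI is wider by 3.41

df = 54
90% CI: t* = 1.674, (107.73, 113.47), width = 2 · t* · s/√n = 5.73
99% CI: t* = 2.670, (106.03, 115.17), width = 2 · t* · s/√n = 9.14

The 99% CI is wider by 9.14 - 5.73 = 3.41.
Higher confidence requires a wider interval.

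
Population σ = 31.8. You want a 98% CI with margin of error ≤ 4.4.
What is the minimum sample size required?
n ≥ 283

For margin E ≤ 4.4:
n ≥ (z* · σ / E)²
n ≥ (2.326 · 31.8 / 4.4)²
n ≥ 282.60

Minimum n = 283 (rounding up)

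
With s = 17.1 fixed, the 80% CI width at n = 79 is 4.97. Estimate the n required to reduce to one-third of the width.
n ≈ 711

CI width ∝ 1/√n
To reduce width by factor 3, need √n to grow by 3 → need 3² = 9 times as many samples.

Current: n = 79, width = 4.97
New: n = 711, width ≈ 1.65

Width reduced by factor of 4.97/1.65 = 3.01.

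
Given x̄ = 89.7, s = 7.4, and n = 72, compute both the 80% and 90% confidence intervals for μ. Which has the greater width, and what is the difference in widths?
90% CI is wider by 0.65

df = 71
80% CI: t* = 1.294, (88.57, 90.83), width = 2 · t* · s/√n = 2.26
90% CI: t* = 1.667, (88.25, 91.15), width = 2 · t* · s/√n = 2.91

The 90% CI is wider by 2.91 - 2.26 = 0.65.
Higher confidence requires a wider interval.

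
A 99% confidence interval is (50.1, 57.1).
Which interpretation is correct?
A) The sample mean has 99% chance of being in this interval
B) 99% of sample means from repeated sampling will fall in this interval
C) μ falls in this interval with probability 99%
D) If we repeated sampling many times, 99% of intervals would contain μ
D

A) Wrong — x̄ is observed and sits in the interval by construction.
B) Wrong — coverage applies to intervals containing μ, not to future x̄ values.
C) Wrong — μ is fixed; the randomness lives in the interval, not in μ.
D) Correct — this is the frequentist long-run coverage interpretation.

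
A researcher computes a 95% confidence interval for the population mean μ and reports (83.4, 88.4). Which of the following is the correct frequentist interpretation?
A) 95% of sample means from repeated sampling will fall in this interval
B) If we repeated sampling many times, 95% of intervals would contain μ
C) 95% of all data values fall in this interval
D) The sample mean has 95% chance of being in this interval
B

A) Wrong — coverage applies to intervals containing μ, not to future x̄ values.
B) Correct — this is the frequentist long-run coverage interpretation.
C) Wrong — a CI is about the parameter μ, not individual data values.
D) Wrong — x̄ is observed and sits in the interval by construction.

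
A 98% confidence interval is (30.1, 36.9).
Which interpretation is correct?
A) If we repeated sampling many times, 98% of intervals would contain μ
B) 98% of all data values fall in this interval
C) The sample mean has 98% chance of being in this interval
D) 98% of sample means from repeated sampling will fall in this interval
A

A) Correct — this is the frequentist long-run coverage interpretation.
B) Wrong — a CI is about the parameter μ, not individual data values.
C) Wrong — x̄ is observed and sits in the interval by construction.
D) Wrong — coverage applies to intervals containing μ, not to future x̄ values.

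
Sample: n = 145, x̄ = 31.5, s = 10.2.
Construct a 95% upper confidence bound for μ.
μ ≤ 32.90

Upper bound (one-sided):
t* = 1.656 (one-sided for 95%)
Upper bound = x̄ + t* · s/√n = 31.5 + 1.656 · 10.2/√145 = 32.90

We are 95% confident that μ ≤ 32.90.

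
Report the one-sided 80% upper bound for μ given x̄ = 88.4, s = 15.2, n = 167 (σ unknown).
μ ≤ 89.39

Upper bound (one-sided):
t* = 0.844 (one-sided for 80%)
Upper bound = x̄ + t* · s/√n = 88.4 + 0.844 · 15.2/√167 = 89.39

We are 80% confident that μ ≤ 89.39.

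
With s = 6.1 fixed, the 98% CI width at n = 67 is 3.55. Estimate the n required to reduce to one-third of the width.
n ≈ 603

CI width ∝ 1/√n
To reduce width by factor 3, need √n to grow by 3 → need 3² = 9 times as many samples.

Current: n = 67, width = 3.55
New: n = 603, width ≈ 1.16

Width reduced by factor of 3.55/1.16 = 3.06.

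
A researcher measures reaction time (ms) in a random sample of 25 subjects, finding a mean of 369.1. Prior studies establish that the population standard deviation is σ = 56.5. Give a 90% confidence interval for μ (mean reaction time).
(350.51, 387.69)

z-interval (σ known):
z* = 1.645 for 90% confidence

Margin of error = z* · σ/√n = 1.645 · 56.5/√25 = 18.59

CI: (369.1 - 18.59, 369.1 + 18.59) = (350.51, 387.69)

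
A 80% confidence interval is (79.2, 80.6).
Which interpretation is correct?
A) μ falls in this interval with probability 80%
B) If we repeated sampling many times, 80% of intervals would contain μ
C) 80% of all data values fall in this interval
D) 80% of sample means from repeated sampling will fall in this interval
B

A) Wrong — μ is fixed; the randomness lives in the interval, not in μ.
B) Correct — this is the frequentist long-run coverage interpretation.
C) Wrong — a CI is about the parameter μ, not individual data values.
D) Wrong — coverage applies to intervals containing μ, not to future x̄ values.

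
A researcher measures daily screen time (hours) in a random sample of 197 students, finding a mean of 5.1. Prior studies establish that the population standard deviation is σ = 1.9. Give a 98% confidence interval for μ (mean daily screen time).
(4.79, 5.41)

z-interval (σ known):
z* = 2.326 for 98% confidence

Margin of error = z* · σ/√n = 2.326 · 1.9/√197 = 0.31

CI: (5.1 - 0.31, 5.1 + 0.31) = (4.79, 5.41)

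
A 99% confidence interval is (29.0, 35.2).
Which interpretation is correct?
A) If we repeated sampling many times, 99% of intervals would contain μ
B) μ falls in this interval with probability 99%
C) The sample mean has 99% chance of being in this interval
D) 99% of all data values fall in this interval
A

A) Correct — this is the frequentist long-run coverage interpretation.
B) Wrong — μ is fixed; the randomness lives in the interval, not in μ.
C) Wrong — x̄ is observed and sits in the interval by construction.
D) Wrong — a CI is about the parameter μ, not individual data values.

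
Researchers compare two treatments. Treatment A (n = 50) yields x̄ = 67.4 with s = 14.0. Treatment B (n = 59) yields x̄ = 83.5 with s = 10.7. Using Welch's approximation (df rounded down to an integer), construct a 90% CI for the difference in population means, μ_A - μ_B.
(-20.12, -12.08)

Difference: x̄₁ - x̄₂ = -16.10
SE = √(s₁²/n₁ + s₂²/n₂) = √(14.0²/50 + 10.7²/59) = 2.4208
df = 90.74 → 90 (Welch–Satterthwaite, rounded down)
t* = 1.662

CI: -16.10 ± 1.662 · 2.4208 = -16.10 ± 4.02 = (-20.12, -12.08)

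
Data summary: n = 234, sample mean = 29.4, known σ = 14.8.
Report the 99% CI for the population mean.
(26.91, 31.89)

z-interval (σ known):
z* = 2.576 for 99% confidence

Margin of error = z* · σ/√n = 2.576 · 14.8/√234 = 2.49

CI: (29.4 - 2.49, 29.4 + 2.49) = (26.91, 31.89)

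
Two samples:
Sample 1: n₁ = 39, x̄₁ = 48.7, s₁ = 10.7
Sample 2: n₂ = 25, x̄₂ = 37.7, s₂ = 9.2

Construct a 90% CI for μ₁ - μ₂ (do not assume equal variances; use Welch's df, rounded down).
(6.79, 15.21)

Difference: x̄₁ - x̄₂ = 11.00
SE = √(s₁²/n₁ + s₂²/n₂) = √(10.7²/39 + 9.2²/25) = 2.5142
df = 56.73 → 56 (Welch–Satterthwaite, rounded down)
t* = 1.673

CI: 11.00 ± 1.673 · 2.5142 = 11.00 ± 4.21 = (6.79, 15.21)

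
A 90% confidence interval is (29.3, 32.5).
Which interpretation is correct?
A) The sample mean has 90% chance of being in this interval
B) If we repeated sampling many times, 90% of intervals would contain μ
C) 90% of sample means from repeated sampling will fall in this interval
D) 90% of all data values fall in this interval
B

A) Wrong — x̄ is observed and sits in the interval by construction.
B) Correct — this is the frequentist long-run coverage interpretation.
C) Wrong — coverage applies to intervals containing μ, not to future x̄ values.
D) Wrong — a CI is about the parameter μ, not individual data values.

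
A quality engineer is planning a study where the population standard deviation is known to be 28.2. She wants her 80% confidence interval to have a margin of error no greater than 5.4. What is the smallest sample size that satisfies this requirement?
n ≥ 45

For margin E ≤ 5.4:
n ≥ (z* · σ / E)²
n ≥ (1.282 · 28.2 / 5.4)²
n ≥ 44.82

Minimum n = 45 (rounding up)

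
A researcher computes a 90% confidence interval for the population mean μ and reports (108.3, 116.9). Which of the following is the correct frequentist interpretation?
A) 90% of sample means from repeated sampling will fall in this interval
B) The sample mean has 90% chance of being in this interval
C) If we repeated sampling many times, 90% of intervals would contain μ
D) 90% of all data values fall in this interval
C

A) Wrong — coverage applies to intervals containing μ, not to future x̄ values.
B) Wrong — x̄ is observed and sits in the interval by construction.
C) Correct — this is the frequentist long-run coverage interpretation.
D) Wrong — a CI is about the parameter μ, not individual data values.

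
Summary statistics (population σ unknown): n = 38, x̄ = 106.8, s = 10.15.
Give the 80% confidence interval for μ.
(104.65, 108.95)

t-interval (σ unknown):
df = n - 1 = 37
t* = 1.305 for 80% confidence

Margin of error = t* · s/√n = 1.305 · 10.15/√38 = 2.15

CI: (104.65, 108.95)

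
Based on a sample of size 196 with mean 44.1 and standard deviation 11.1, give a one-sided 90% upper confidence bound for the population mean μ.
μ ≤ 45.12

Upper bound (one-sided):
t* = 1.286 (one-sided for 90%)
Upper bound = x̄ + t* · s/√n = 44.1 + 1.286 · 11.1/√196 = 45.12

We are 90% confident that μ ≤ 45.12.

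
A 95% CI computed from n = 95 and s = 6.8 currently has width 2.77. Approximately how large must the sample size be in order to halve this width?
n ≈ 380

CI width ∝ 1/√n
To reduce width by factor 2, need √n to grow by 2 → need 2² = 4 times as many samples.

Current: n = 95, width = 2.77
New: n = 380, width ≈ 1.37

Width reduced by factor of 2.77/1.37 = 2.02.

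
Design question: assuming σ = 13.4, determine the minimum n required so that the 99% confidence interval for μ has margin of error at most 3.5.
n ≥ 98

For margin E ≤ 3.5:
n ≥ (z* · σ / E)²
n ≥ (2.576 · 13.4 / 3.5)²
n ≥ 97.27

Minimum n = 98 (rounding up)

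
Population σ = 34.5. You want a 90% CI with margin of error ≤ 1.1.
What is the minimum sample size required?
n ≥ 2662

For margin E ≤ 1.1:
n ≥ (z* · σ / E)²
n ≥ (1.645 · 34.5 / 1.1)²
n ≥ 2661.86

Minimum n = 2662 (rounding up)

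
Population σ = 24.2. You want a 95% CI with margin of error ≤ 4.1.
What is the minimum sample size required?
n ≥ 134

For margin E ≤ 4.1:
n ≥ (z* · σ / E)²
n ≥ (1.960 · 24.2 / 4.1)²
n ≥ 133.84

Minimum n = 134 (rounding up)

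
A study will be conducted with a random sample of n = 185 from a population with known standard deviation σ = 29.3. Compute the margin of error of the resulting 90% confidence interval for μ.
Margin of error = 3.54

Margin of error = z* · σ/√n
= 1.645 · 29.3/√185
= 1.645 · 29.3/13.6015
= 3.54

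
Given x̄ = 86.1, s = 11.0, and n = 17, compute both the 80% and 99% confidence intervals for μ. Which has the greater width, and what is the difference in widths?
99% CI is wider by 8.46

df = 16
80% CI: t* = 1.337, (82.53, 89.67), width = 2 · t* · s/√n = 7.13
99% CI: t* = 2.921, (78.31, 93.89), width = 2 · t* · s/√n = 15.59

The 99% CI is wider by 15.59 - 7.13 = 8.46.
Higher confidence requires a wider interval.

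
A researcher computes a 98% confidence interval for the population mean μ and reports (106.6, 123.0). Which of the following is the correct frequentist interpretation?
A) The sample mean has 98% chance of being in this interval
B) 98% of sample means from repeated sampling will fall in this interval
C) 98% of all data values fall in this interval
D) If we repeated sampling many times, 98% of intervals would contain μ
D

A) Wrong — x̄ is observed and sits in the interval by construction.
B) Wrong — coverage applies to intervals containing μ, not to future x̄ values.
C) Wrong — a CI is about the parameter μ, not individual data values.
D) Correct — this is the frequentist long-run coverage interpretation.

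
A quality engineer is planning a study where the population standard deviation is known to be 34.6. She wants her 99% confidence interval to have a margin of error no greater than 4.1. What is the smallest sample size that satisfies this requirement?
n ≥ 473

For margin E ≤ 4.1:
n ≥ (z* · σ / E)²
n ≥ (2.576 · 34.6 / 4.1)²
n ≥ 472.58

Minimum n = 473 (rounding up)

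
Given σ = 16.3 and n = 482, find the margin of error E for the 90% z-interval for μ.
Margin of error = 1.22

Margin of error = z* · σ/√n
= 1.645 · 16.3/√482
= 1.645 · 16.3/21.9545
= 1.22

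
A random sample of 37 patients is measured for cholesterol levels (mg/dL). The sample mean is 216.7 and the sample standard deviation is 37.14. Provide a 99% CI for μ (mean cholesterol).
(200.10, 233.30)

t-interval (σ unknown):
df = n - 1 = 36
t* = 2.719 for 99% confidence

Margin of error = t* · s/√n = 2.719 · 37.14/√37 = 16.60

CI: (200.10, 233.30)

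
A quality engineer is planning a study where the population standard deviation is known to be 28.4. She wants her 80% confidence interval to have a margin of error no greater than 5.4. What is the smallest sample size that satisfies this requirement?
n ≥ 46

For margin E ≤ 5.4:
n ≥ (z* · σ / E)²
n ≥ (1.282 · 28.4 / 5.4)²
n ≥ 45.46

Minimum n = 46 (rounding up)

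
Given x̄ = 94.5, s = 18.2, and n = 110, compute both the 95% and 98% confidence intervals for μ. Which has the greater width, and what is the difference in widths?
98% CI is wider by 1.31

df = 109
95% CI: t* = 1.982, (91.06, 97.94), width = 2 · t* · s/√n = 6.88
98% CI: t* = 2.361, (90.40, 98.60), width = 2 · t* · s/√n = 8.19

The 98% CI is wider by 8.19 - 6.88 = 1.31.
Higher confidence requires a wider interval.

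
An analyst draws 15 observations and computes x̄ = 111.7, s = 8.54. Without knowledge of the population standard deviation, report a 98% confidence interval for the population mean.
(105.91, 117.49)

t-interval (σ unknown):
df = n - 1 = 14
t* = 2.624 for 98% confidence

Margin of error = t* · s/√n = 2.624 · 8.54/√15 = 5.79

CI: (105.91, 117.49)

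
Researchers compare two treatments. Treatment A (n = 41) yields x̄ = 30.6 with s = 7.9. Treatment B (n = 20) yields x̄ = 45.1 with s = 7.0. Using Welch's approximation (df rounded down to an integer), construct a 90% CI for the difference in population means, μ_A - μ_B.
(-17.85, -11.15)

Difference: x̄₁ - x̄₂ = -14.50
SE = √(s₁²/n₁ + s₂²/n₂) = √(7.9²/41 + 7.0²/20) = 1.9930
df = 42.21 → 42 (Welch–Satterthwaite, rounded down)
t* = 1.682

CI: -14.50 ± 1.682 · 1.9930 = -14.50 ± 3.35 = (-17.85, -11.15)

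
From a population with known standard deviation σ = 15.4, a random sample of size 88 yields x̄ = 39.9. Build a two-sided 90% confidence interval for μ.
(37.20, 42.60)

z-interval (σ known):
z* = 1.645 for 90% confidence

Margin of error = z* · σ/√n = 1.645 · 15.4/√88 = 2.70

CI: (39.9 - 2.70, 39.9 + 2.70) = (37.20, 42.60)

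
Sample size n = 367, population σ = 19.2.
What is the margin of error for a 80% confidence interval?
Margin of error = 1.28

Margin of error = z* · σ/√n
= 1.282 · 19.2/√367
= 1.282 · 19.2/19.1572
= 1.28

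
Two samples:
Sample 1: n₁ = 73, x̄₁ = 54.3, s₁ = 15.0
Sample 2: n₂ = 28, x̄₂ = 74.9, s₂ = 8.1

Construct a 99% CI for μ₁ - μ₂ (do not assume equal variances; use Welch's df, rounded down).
(-26.74, -14.46)

Difference: x̄₁ - x̄₂ = -20.60
SE = √(s₁²/n₁ + s₂²/n₂) = √(15.0²/73 + 8.1²/28) = 2.3293
df = 87.79 → 87 (Welch–Satterthwaite, rounded down)
t* = 2.634

CI: -20.60 ± 2.634 · 2.3293 = -20.60 ± 6.14 = (-26.74, -14.46)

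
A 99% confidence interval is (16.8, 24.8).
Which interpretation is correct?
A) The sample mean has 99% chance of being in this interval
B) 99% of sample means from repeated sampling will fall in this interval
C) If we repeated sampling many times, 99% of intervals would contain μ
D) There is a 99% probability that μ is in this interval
C

A) Wrong — x̄ is observed and sits in the interval by construction.
B) Wrong — coverage applies to intervals containing μ, not to future x̄ values.
C) Correct — this is the frequentist long-run coverage interpretation.
D) Wrong — μ is fixed; the randomness lives in the interval, not in μ.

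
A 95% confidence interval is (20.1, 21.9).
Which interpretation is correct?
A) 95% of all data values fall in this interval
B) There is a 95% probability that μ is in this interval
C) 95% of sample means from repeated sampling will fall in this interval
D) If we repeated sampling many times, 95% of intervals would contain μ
D

A) Wrong — a CI is about the parameter μ, not individual data values.
B) Wrong — μ is fixed; the randomness lives in the interval, not in μ.
C) Wrong — coverage applies to intervals containing μ, not to future x̄ values.
D) Correct — this is the frequentist long-run coverage interpretation.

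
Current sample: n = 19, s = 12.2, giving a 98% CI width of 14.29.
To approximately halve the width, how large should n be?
n ≈ 76

CI width ∝ 1/√n
To reduce width by factor 2, need √n to grow by 2 → need 2² = 4 times as many samples.

Current: n = 19, width = 14.29
New: n = 76, width ≈ 6.65

Width reduced by factor of 14.29/6.65 = 2.15.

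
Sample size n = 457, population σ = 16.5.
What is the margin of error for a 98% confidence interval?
Margin of error = 1.80

Margin of error = z* · σ/√n
= 2.326 · 16.5/√457
= 2.326 · 16.5/21.3776
= 1.80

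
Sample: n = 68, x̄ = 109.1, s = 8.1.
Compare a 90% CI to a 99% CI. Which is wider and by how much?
99% CI is wider by 1.93

df = 67
90% CI: t* = 1.668, (107.46, 110.74), width = 2 · t* · s/√n = 3.28
99% CI: t* = 2.651, (106.50, 111.70), width = 2 · t* · s/√n = 5.21

The 99% CI is wider by 5.21 - 3.28 = 1.93.
Higher confidence requires a wider interval.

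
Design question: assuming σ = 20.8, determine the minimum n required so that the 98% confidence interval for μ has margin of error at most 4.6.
n ≥ 111

For margin E ≤ 4.6:
n ≥ (z* · σ / E)²
n ≥ (2.326 · 20.8 / 4.6)²
n ≥ 110.62

Minimum n = 111 (rounding up)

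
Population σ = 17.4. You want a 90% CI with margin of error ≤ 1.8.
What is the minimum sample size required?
n ≥ 253

For margin E ≤ 1.8:
n ≥ (z* · σ / E)²
n ≥ (1.645 · 17.4 / 1.8)²
n ≥ 252.86

Minimum n = 253 (rounding up)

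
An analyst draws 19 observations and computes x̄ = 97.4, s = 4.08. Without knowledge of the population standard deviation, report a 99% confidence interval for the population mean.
(94.71, 100.09)

t-interval (σ unknown):
df = n - 1 = 18
t* = 2.878 for 99% confidence

Margin of error = t* · s/√n = 2.878 · 4.08/√19 = 2.69

CI: (94.71, 100.09)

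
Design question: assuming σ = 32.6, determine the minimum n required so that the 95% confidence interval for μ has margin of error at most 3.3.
n ≥ 375

For margin E ≤ 3.3:
n ≥ (z* · σ / E)²
n ≥ (1.960 · 32.6 / 3.3)²
n ≥ 374.90

Minimum n = 375 (rounding up)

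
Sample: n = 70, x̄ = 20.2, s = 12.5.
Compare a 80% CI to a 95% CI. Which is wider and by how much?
95% CI is wider by 2.09

df = 69
80% CI: t* = 1.294, (18.27, 22.13), width = 2 · t* · s/√n = 3.87
95% CI: t* = 1.995, (17.22, 23.18), width = 2 · t* · s/√n = 5.96

The 95% CI is wider by 5.96 - 3.87 = 2.09.
Higher confidence requires a wider interval.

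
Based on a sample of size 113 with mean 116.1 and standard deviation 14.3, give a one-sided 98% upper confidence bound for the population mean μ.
μ ≤ 118.90

Upper bound (one-sided):
t* = 2.078 (one-sided for 98%)
Upper bound = x̄ + t* · s/√n = 116.1 + 2.078 · 14.3/√113 = 118.90

We are 98% confident that μ ≤ 118.90.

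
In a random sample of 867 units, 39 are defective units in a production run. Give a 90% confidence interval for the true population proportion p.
(0.033, 0.057)

Proportion CI:
p̂ = 39/867 = 0.04498
SE = √(p̂(1-p̂)/n) = √(0.04498 · 0.95502 / 867) = 0.00704

z* = 1.645
Margin = z* · SE = 1.645 · 0.00704 = 0.0116

CI: 0.04498 ± 0.0116 = (0.033, 0.057)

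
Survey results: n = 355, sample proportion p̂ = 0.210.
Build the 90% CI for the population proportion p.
(0.174, 0.246)

Proportion CI:
SE = √(p̂(1-p̂)/n) = √(0.210 · 0.790 / 355) = 0.02162

z* = 1.645
Margin = z* · SE = 1.645 · 0.02162 = 0.0356

CI: 0.210 ± 0.0356 = (0.174, 0.246)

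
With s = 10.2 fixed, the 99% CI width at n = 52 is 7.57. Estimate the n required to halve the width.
n ≈ 208

CI width ∝ 1/√n
To reduce width by factor 2, need √n to grow by 2 → need 2² = 4 times as many samples.

Current: n = 52, width = 7.57
New: n = 208, width ≈ 3.68

Width reduced by factor of 7.57/3.68 = 2.06.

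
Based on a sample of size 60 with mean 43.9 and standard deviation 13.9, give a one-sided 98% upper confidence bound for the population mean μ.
μ ≤ 47.67

Upper bound (one-sided):
t* = 2.100 (one-sided for 98%)
Upper bound = x̄ + t* · s/√n = 43.9 + 2.100 · 13.9/√60 = 47.67

We are 98% confident that μ ≤ 47.67.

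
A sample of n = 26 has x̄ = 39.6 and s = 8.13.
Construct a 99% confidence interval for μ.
(35.16, 44.04)

t-interval (σ unknown):
df = n - 1 = 25
t* = 2.787 for 99% confidence

Margin of error = t* · s/√n = 2.787 · 8.13/√26 = 4.44

CI: (35.16, 44.04)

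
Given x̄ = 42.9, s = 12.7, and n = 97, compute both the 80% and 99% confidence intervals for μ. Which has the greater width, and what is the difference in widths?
99% CI is wider by 3.45

df = 96
80% CI: t* = 1.290, (41.24, 44.56), width = 2 · t* · s/√n = 3.33
99% CI: t* = 2.628, (39.51, 46.29), width = 2 · t* · s/√n = 6.78

The 99% CI is wider by 6.78 - 3.33 = 3.45.
Higher confidence requires a wider interval.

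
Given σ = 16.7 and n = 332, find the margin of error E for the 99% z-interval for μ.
Margin of error = 2.36

Margin of error = z* · σ/√n
= 2.576 · 16.7/√332
= 2.576 · 16.7/18.2209
= 2.36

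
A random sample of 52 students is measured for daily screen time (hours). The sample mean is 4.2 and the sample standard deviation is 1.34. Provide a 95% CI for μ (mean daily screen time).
(3.83, 4.57)

t-interval (σ unknown):
df = n - 1 = 51
t* = 2.008 for 95% confidence

Margin of error = t* · s/√n = 2.008 · 1.34/√52 = 0.37

CI: (3.83, 4.57)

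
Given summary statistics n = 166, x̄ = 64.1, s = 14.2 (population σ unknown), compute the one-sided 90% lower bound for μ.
μ ≥ 62.68

Lower bound (one-sided):
t* = 1.287 (one-sided for 90%)
Lower bound = x̄ - t* · s/√n = 64.1 - 1.287 · 14.2/√166 = 62.68

We are 90% confident that μ ≥ 62.68.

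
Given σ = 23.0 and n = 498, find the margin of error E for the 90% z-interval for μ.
Margin of error = 1.70

Margin of error = z* · σ/√n
= 1.645 · 23.0/√498
= 1.645 · 23.0/22.3159
= 1.70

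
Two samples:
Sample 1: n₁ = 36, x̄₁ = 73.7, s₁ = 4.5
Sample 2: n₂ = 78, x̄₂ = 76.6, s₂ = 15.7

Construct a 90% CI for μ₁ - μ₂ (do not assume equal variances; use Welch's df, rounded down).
(-6.10, 0.30)

Difference: x̄₁ - x̄₂ = -2.90
SE = √(s₁²/n₁ + s₂²/n₂) = √(4.5²/36 + 15.7²/78) = 1.9294
df = 99.89 → 99 (Welch–Satterthwaite, rounded down)
t* = 1.660

CI: -2.90 ± 1.660 · 1.9294 = -2.90 ± 3.20 = (-6.10, 0.30)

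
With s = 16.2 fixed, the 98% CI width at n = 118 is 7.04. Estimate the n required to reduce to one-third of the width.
n ≈ 1062

CI width ∝ 1/√n
To reduce width by factor 3, need √n to grow by 3 → need 3² = 9 times as many samples.

Current: n = 118, width = 7.04
New: n = 1062, width ≈ 2.32

Width reduced by factor of 7.04/2.32 = 3.03.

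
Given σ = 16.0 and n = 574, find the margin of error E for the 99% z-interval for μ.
Margin of error = 1.72

Margin of error = z* · σ/√n
= 2.576 · 16.0/√574
= 2.576 · 16.0/23.9583
= 1.72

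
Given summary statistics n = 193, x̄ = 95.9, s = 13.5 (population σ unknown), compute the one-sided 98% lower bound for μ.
μ ≥ 93.89

Lower bound (one-sided):
t* = 2.068 (one-sided for 98%)
Lower bound = x̄ - t* · s/√n = 95.9 - 2.068 · 13.5/√193 = 93.89

We are 98% confident that μ ≥ 93.89.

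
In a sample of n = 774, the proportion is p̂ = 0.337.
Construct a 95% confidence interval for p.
(0.304, 0.370)

Proportion CI:
SE = √(p̂(1-p̂)/n) = √(0.337 · 0.663 / 774) = 0.01699

z* = 1.960
Margin = z* · SE = 1.960 · 0.01699 = 0.0333

CI: 0.337 ± 0.0333 = (0.304, 0.370)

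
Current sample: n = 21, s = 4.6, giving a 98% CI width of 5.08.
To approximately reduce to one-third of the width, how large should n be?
n ≈ 189

CI width ∝ 1/√n
To reduce width by factor 3, need √n to grow by 3 → need 3² = 9 times as many samples.

Current: n = 21, width = 5.08
New: n = 189, width ≈ 1.57

Width reduced by factor of 5.08/1.57 = 3.24.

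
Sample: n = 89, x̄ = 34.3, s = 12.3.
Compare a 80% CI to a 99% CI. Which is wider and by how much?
99% CI is wider by 3.50

df = 88
80% CI: t* = 1.291, (32.62, 35.98), width = 2 · t* · s/√n = 3.37
99% CI: t* = 2.633, (30.87, 37.73), width = 2 · t* · s/√n = 6.87

The 99% CI is wider by 6.87 - 3.37 = 3.50.
Higher confidence requires a wider interval.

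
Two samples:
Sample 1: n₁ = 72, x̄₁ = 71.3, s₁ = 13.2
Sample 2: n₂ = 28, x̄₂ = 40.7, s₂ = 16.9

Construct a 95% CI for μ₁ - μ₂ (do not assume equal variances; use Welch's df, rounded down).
(23.42, 37.78)

Difference: x̄₁ - x̄₂ = 30.60
SE = √(s₁²/n₁ + s₂²/n₂) = √(13.2²/72 + 16.9²/28) = 3.5525
df = 40.46 → 40 (Welch–Satterthwaite, rounded down)
t* = 2.021

CI: 30.60 ± 2.021 · 3.5525 = 30.60 ± 7.18 = (23.42, 37.78)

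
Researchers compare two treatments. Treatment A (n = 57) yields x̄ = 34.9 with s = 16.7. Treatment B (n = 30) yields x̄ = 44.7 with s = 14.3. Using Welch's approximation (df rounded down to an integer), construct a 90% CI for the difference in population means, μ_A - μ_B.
(-15.51, -4.09)

Difference: x̄₁ - x̄₂ = -9.80
SE = √(s₁²/n₁ + s₂²/n₂) = √(16.7²/57 + 14.3²/30) = 3.4219
df = 67.55 → 67 (Welch–Satterthwaite, rounded down)
t* = 1.668

CI: -9.80 ± 1.668 · 3.4219 = -9.80 ± 5.71 = (-15.51, -4.09)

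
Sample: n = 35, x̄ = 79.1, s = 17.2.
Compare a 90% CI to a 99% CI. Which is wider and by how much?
99% CI is wider by 6.03

df = 34
90% CI: t* = 1.691, (74.18, 84.02), width = 2 · t* · s/√n = 9.83
99% CI: t* = 2.728, (71.17, 87.03), width = 2 · t* · s/√n = 15.86

The 99% CI is wider by 15.86 - 9.83 = 6.03.
Higher confidence requires a wider interval.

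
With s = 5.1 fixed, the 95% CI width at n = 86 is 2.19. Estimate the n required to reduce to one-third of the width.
n ≈ 774

CI width ∝ 1/√n
To reduce width by factor 3, need √n to grow by 3 → need 3² = 9 times as many samples.

Current: n = 86, width = 2.19
New: n = 774, width ≈ 0.72

Width reduced by factor of 2.19/0.72 = 3.04.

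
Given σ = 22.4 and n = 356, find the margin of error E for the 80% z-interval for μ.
Margin of error = 1.52

Margin of error = z* · σ/√n
= 1.282 · 22.4/√356
= 1.282 · 22.4/18.8680
= 1.52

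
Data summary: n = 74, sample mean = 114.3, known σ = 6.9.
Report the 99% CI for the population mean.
(112.23, 116.37)

z-interval (σ known):
z* = 2.576 for 99% confidence

Margin of error = z* · σ/√n = 2.576 · 6.9/√74 = 2.07

CI: (114.3 - 2.07, 114.3 + 2.07) = (112.23, 116.37)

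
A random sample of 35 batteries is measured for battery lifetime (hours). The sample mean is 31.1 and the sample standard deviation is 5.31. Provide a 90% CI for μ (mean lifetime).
(29.58, 32.62)

t-interval (σ unknown):
df = n - 1 = 34
t* = 1.691 for 90% confidence

Margin of error = t* · s/√n = 1.691 · 5.31/√35 = 1.52

CI: (29.58, 32.62)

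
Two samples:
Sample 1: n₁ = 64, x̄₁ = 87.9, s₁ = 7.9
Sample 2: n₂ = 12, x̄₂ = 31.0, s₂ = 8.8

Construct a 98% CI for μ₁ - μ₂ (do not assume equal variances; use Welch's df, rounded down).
(49.75, 64.05)

Difference: x̄₁ - x̄₂ = 56.90
SE = √(s₁²/n₁ + s₂²/n₂) = √(7.9²/64 + 8.8²/12) = 2.7255
df = 14.52 → 14 (Welch–Satterthwaite, rounded down)
t* = 2.624

CI: 56.90 ± 2.624 · 2.7255 = 56.90 ± 7.15 = (49.75, 64.05)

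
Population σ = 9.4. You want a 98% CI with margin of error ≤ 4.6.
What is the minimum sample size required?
n ≥ 23

For margin E ≤ 4.6:
n ≥ (z* · σ / E)²
n ≥ (2.326 · 9.4 / 4.6)²
n ≥ 22.59

Minimum n = 23 (rounding up)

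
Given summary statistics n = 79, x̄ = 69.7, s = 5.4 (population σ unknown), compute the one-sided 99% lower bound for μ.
μ ≥ 68.26

Lower bound (one-sided):
t* = 2.375 (one-sided for 99%)
Lower bound = x̄ - t* · s/√n = 69.7 - 2.375 · 5.4/√79 = 68.26

We are 99% confident that μ ≥ 68.26.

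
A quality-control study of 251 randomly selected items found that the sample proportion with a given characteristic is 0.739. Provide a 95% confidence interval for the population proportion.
(0.685, 0.793)

Proportion CI:
SE = √(p̂(1-p̂)/n) = √(0.739 · 0.261 / 251) = 0.02772

z* = 1.960
Margin = z* · SE = 1.960 · 0.02772 = 0.0543

CI: 0.739 ± 0.0543 = (0.685, 0.793)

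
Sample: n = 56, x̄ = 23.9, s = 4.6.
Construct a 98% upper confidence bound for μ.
μ ≤ 25.19

Upper bound (one-sided):
t* = 2.104 (one-sided for 98%)
Upper bound = x̄ + t* · s/√n = 23.9 + 2.104 · 4.6/√56 = 25.19

We are 98% confident that μ ≤ 25.19.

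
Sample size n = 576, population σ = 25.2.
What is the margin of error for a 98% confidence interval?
Margin of error = 2.44

Margin of error = z* · σ/√n
= 2.326 · 25.2/√576
= 2.326 · 25.2/24.0000
= 2.44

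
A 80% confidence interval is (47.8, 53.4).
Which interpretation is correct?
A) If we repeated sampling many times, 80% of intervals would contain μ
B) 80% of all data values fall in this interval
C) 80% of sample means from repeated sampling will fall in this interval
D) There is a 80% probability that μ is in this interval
A

A) Correct — this is the frequentist long-run coverage interpretation.
B) Wrong — a CI is about the parameter μ, not individual data values.
C) Wrong — coverage applies to intervals containing μ, not to future x̄ values.
D) Wrong — μ is fixed; the randomness lives in the interval, not in μ.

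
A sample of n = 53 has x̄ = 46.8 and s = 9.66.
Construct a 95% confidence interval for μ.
(44.14, 49.46)

t-interval (σ unknown):
df = n - 1 = 52
t* = 2.007 for 95% confidence

Margin of error = t* · s/√n = 2.007 · 9.66/√53 = 2.66

CI: (44.14, 49.46)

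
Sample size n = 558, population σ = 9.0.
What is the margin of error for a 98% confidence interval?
Margin of error = 0.89

Margin of error = z* · σ/√n
= 2.326 · 9.0/√558
= 2.326 · 9.0/23.6220
= 0.89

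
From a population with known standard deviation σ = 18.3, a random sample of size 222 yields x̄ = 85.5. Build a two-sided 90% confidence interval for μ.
(83.48, 87.52)

z-interval (σ known):
z* = 1.645 for 90% confidence

Margin of error = z* · σ/√n = 1.645 · 18.3/√222 = 2.02

CI: (85.5 - 2.02, 85.5 + 2.02) = (83.48, 87.52)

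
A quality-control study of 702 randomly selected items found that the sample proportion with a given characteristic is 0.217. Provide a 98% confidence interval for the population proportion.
(0.181, 0.253)

Proportion CI:
SE = √(p̂(1-p̂)/n) = √(0.217 · 0.783 / 702) = 0.01556

z* = 2.326
Margin = z* · SE = 2.326 · 0.01556 = 0.0362

CI: 0.217 ± 0.0362 = (0.181, 0.253)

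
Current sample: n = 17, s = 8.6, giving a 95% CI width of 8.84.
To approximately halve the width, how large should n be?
n ≈ 68

CI width ∝ 1/√n
To reduce width by factor 2, need √n to grow by 2 → need 2² = 4 times as many samples.

Current: n = 17, width = 8.84
New: n = 68, width ≈ 4.16

Width reduced by factor of 8.84/4.16 = 2.12.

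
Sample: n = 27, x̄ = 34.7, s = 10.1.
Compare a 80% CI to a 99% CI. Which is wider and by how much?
99% CI is wider by 5.69

df = 26
80% CI: t* = 1.315, (32.14, 37.26), width = 2 · t* · s/√n = 5.11
99% CI: t* = 2.779, (29.30, 40.10), width = 2 · t* · s/√n = 10.80

The 99% CI is wider by 10.80 - 5.11 = 5.69.
Higher confidence requires a wider interval.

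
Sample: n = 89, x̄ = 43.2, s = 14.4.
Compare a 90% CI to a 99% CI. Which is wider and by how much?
99% CI is wider by 2.97

df = 88
90% CI: t* = 1.662, (40.66, 45.74), width = 2 · t* · s/√n = 5.07
99% CI: t* = 2.633, (39.18, 47.22), width = 2 · t* · s/√n = 8.04

The 99% CI is wider by 8.04 - 5.07 = 2.97.
Higher confidence requires a wider interval.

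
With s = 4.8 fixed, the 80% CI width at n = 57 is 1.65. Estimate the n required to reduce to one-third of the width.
n ≈ 513

CI width ∝ 1/√n
To reduce width by factor 3, need √n to grow by 3 → need 3² = 9 times as many samples.

Current: n = 57, width = 1.65
New: n = 513, width ≈ 0.54

Width reduced by factor of 1.65/0.54 = 3.06.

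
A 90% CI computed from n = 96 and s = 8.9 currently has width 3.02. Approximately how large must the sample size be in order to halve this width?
n ≈ 384

CI width ∝ 1/√n
To reduce width by factor 2, need √n to grow by 2 → need 2² = 4 times as many samples.

Current: n = 96, width = 3.02
New: n = 384, width ≈ 1.50

Width reduced by factor of 3.02/1.50 = 2.01.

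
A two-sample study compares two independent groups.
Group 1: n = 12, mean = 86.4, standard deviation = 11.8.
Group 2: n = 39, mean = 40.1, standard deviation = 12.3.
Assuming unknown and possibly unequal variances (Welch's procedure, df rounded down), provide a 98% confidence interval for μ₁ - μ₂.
(36.26, 56.34)

Difference: x̄₁ - x̄₂ = 46.30
SE = √(s₁²/n₁ + s₂²/n₂) = √(11.8²/12 + 12.3²/39) = 3.9348
df = 18.97 → 18 (Welch–Satterthwaite, rounded down)
t* = 2.552

CI: 46.30 ± 2.552 · 3.9348 = 46.30 ± 10.04 = (36.26, 56.34)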